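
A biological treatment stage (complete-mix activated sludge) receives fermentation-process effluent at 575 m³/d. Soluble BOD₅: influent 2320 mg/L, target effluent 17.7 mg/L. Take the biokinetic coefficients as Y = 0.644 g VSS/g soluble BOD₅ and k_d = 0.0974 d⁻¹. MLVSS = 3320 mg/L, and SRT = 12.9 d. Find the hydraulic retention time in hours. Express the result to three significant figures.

τ ≈ 61.3 h

Steady-state biomass mass balance: V·X·(1 + k_d·θ_c) = Y·Q·(S₀ − S)·θ_c, so V = 0.644 × 575 × (2320 − 17.7) × 12.9 / [3320 × (1 + 0.0974 × 12.9)] = 1.1×10^7 / 7491 = 1468 m³.
τ = V/Q = 1468/575 = 2.553 d, or 61.27 h.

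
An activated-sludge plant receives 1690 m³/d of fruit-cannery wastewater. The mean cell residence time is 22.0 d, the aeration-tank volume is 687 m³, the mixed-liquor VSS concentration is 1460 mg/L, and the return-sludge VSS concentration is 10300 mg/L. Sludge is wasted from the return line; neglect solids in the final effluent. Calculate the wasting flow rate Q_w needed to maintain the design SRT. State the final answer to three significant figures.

θ_c = V·X/(Q_w·X_r) when wasting from the recycle, so Q_w = V·X/(θ_c·X_r) = 687.0 × 1460 / (22.0 × 10300) = 4.426 m³/d.

Q_w ≈ 4.43 m³/d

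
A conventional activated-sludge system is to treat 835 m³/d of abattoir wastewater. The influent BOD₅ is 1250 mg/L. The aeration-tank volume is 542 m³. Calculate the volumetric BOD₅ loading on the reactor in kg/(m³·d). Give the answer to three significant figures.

Applied BOD₅ load per unit volume = Q·S₀/V = (835 × 1250/1000)/542.0 = 1.926 kg BOD₅·m⁻³·d⁻¹.

L_v ≈ 1.93 kg BOD₅/(m³·d)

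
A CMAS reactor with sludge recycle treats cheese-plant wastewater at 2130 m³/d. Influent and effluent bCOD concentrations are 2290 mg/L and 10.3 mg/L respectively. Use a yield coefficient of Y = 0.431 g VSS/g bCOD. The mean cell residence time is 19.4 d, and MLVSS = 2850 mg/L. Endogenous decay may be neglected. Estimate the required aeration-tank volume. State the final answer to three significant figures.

V·X = Y·Q·ΔS·θ_c gives V = 0.431 × 2130 × (2290 − 10.3) × 19.4 / 2850 = 14246 m³.

V ≈ 14200 m³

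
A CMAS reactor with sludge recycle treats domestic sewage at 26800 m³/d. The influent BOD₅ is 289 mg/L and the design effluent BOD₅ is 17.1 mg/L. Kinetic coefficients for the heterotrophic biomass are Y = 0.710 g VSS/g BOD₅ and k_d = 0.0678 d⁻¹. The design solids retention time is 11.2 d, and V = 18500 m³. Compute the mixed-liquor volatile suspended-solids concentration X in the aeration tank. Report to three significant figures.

X ≈ 1780 mg/L

X = Y·Q·ΔS·θ_c / [V·(1 + k_d θ_c)] = 0.710 × 26800 × (289 − 17.1) × 11.2 / [18500 × (1 + 0.0678 × 11.2)] = 1780 mg/L.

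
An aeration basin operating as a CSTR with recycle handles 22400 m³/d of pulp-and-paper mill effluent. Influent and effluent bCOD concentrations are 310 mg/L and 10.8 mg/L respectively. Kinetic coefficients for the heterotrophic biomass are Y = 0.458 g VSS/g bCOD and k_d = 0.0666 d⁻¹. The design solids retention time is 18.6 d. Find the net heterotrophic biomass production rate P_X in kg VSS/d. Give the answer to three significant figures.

P_X ≈ 1370 kg VSS/d

Observed yield with endogenous decay: Y_obs = Y / (1 + k_d·θ_c) = 0.458 / (1 + 0.0666 × 18.6) = 0.458 / 2.239 = 0.2046 g VSS/g bCOD.
ΔS = 310 − 10.8 = 299.2 mg/L, so the substrate removal rate is 22400 × 299.2/1000 = 6702 kg bCOD/d.
Net biomass production P_X = Y_obs × Q·(S₀ − S) = 0.2046 × 6702 = 1371 kg VSS/d.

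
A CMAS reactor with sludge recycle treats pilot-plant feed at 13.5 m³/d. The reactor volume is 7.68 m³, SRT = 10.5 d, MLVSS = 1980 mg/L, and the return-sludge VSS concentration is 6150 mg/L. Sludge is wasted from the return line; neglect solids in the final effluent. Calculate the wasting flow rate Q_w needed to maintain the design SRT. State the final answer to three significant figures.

Q_w ≈ 0.235 m³/d

θ_c = V·X/(Q_w·X_r) when wasting from the recycle, so Q_w = V·X/(θ_c·X_r) = 7.680 × 1980 / (10.5 × 6150) = 0.2355 m³/d.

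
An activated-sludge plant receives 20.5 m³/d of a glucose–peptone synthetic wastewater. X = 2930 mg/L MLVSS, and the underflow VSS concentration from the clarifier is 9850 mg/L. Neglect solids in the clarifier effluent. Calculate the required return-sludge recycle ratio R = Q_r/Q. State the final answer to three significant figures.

R = Q_r/Q = X/(X_r − X) = 2930 / (9850 − 2930) = 0.4234.

R ≈ 0.423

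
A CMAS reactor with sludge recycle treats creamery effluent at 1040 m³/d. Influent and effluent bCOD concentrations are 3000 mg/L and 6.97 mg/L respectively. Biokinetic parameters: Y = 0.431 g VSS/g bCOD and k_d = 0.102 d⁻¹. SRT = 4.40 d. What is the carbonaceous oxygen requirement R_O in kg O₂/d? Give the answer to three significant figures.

Y_obs = Y / (1 + k_d θ_c) = 0.431 / (1 + 0.102 × 4.40) = 0.431 / 1.449 = 0.2975.
Substrate removed = Q·(S₀ − S) = 1040 m³/d × (3000 − 6.97) g/m³ = 3.11×10^6 g/d = 3113 kg/d.
Net sludge production P_X = 0.2975 × 3113 = 926.0 kg VSS/d.
R_O = Q·(S₀ − S) − 1.42·P_X = 3113 − 1.42 × 926.0 = 1798 kg O₂/d.

R_O ≈ 1800 kg O₂/d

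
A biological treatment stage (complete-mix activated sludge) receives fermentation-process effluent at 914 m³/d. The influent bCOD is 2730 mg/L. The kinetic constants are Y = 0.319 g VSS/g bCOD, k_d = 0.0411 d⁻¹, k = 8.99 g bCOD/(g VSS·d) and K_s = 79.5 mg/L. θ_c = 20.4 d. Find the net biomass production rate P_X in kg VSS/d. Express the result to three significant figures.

P_X ≈ 433 kg VSS/d

For a completely mixed reactor with recycle the Lawrence–McCarty relation gives S = K_s·(1 + k_d·θ_c) / [θ_c·(Y·k − k_d) − 1] = 79.5 × (1 + 0.0411 × 20.4) / [20.4 × (0.319 × 8.99 − 0.0411) − 1] = 146.2 / 56.66 = 2.579 mg/L.
Y_obs = Y / (1 + k_d θ_c) = 0.319 / (1 + 0.0411 × 20.4) = 0.319 / 1.838 = 0.1735.
ΔS = 2730 − 2.58 = 2727 mg/L, so the substrate removal rate is 914 × 2727/1000 = 2493 kg bCOD/d.
P_X = Y_obs · Q(S₀ − S) = 0.1735 × 2493 = 432.6 kg VSS/d.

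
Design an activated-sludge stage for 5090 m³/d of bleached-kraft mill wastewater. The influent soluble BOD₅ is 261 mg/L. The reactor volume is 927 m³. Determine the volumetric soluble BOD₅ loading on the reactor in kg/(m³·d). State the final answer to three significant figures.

L_v ≈ 1.43 kg soluble BOD₅/(m³·d)

L_v = Q S₀ / V = 5090 × 261 × 10⁻³ / 927.0 = 1.433 kg/(m³·d).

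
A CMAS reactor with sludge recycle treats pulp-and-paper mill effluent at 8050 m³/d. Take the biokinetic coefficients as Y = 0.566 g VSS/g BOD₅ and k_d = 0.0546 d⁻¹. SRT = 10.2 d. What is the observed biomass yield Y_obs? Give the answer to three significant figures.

Correct the yield for decay: Y_obs = Y/(1 + k_d θ_c) = 0.566 / (1 + 0.0546 × 10.2) = 0.566 / 1.557 = 0.3635.

Y_obs ≈ 0.364 g VSS/g BOD₅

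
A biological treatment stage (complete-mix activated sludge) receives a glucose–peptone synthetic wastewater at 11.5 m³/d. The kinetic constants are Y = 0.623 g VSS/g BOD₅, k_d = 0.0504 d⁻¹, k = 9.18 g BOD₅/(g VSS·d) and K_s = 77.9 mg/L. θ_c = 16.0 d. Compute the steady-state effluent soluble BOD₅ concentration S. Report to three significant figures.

Effluent substrate depends only on kinetics and SRT: S = K_s(1 + k_d θ_c) / [θ_c(Yk − k_d) − 1] = 77.9 × (1 + 0.0504 × 16.0) / [16.0 × (0.623 × 9.18 − 0.0504) − 1] = 140.7 / 89.70 = 1.569 mg/L.

S ≈ 1.57 mg/L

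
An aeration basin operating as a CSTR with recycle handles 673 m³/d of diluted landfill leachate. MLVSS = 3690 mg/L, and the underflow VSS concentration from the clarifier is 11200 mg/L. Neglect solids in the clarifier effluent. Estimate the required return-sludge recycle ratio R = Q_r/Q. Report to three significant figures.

Solids balance on the clarifier gives (1+R)X = R·X_r, so R = X/(X_r − X) = 3690 / (11200 − 3690) = 0.4913.

R ≈ 0.491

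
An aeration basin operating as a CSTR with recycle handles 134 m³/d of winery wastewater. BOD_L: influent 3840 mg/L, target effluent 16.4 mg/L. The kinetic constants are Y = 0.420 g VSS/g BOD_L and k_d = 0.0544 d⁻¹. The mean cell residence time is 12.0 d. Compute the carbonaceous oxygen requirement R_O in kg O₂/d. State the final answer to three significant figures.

Y_obs = Y / (1 + k_d θ_c) = 0.420 / (1 + 0.0544 × 12.0) = 0.420 / 1.653 = 0.2541.
ΔS = 3840 − 16.4 = 3824 mg/L, so the substrate removal rate is 134 × 3824/1000 = 512.4 kg BOD_L/d.
P_X = Y_obs·Q·(S₀ − S) = 0.2541 × 512.4 = 130.2 kg VSS/d.
R_O = Q·ΔS − 1.42 P_X = 512.4 − 184.9 = 327.5 kg O₂/d.

R_O ≈ 327 kg O₂/d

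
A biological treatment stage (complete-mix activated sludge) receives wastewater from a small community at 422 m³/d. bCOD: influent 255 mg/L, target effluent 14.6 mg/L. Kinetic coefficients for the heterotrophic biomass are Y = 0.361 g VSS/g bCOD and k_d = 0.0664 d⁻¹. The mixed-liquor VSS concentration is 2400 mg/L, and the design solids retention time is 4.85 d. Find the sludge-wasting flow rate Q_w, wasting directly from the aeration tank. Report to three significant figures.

From the SRT design equation V = Y Q (S₀−S) θ_c / [X (1 + k_d θ_c)] = 0.361 × 422 × (255 − 14.6) × 4.85 / [2400 × (1 + 0.0664 × 4.85)] = 1.78×10^5 / 3173 = 55.98 m³.
Wasting from the aeration tank: Q_w = V / θ_c = 55.98 / 4.85 = 11.54 m³/d.

Q_w ≈ 11.5 m³/d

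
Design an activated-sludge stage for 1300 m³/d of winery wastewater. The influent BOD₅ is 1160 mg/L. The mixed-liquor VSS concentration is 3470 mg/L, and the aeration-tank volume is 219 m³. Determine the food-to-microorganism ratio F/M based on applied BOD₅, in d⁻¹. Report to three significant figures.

Food-to-microorganism ratio F/M = Q S₀ / (V X) = 1300 × 1160 / (219.0 × 3470) = 1.984 d⁻¹.

F/M ≈ 1.98 d⁻¹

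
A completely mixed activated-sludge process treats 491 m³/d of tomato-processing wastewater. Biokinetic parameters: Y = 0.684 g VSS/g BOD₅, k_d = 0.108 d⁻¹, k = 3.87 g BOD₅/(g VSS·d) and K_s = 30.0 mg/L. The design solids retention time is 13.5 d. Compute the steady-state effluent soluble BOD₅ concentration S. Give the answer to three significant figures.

From the Monod/SRT balance for a CMAS, S = K_s·(1+k_d θ_c)/[θ_c·(Y k − k_d) − 1] = 30.0 × (1 + 0.108 × 13.5) / [13.5 × (0.684 × 3.87 − 0.108) − 1] = 73.74 / 33.28 = 2.216 mg/L.

S ≈ 2.22 mg/L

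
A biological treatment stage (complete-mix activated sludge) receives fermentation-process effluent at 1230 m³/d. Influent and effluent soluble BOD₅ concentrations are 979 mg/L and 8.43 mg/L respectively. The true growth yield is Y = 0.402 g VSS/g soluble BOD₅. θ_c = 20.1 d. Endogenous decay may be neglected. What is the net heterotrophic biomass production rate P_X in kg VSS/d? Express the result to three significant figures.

With endogenous decay neglected, the observed yield equals the true yield: Y_obs = Y = 0.402 g VSS/g soluble BOD₅.
Q·(S₀ − S) = 1230 × (979 − 8.43) × 10⁻³ = 1194 kg/d removed.
So the net sludge growth is P_X = 0.4020 × 1194 = 479.9 kg VSS/d.

P_X ≈ 480 kg VSS/d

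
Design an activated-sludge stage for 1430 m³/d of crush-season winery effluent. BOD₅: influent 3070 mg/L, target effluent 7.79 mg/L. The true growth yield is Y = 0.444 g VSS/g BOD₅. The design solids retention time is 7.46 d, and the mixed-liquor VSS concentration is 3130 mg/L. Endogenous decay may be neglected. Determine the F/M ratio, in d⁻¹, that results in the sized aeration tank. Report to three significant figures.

F/M ≈ 0.303 d⁻¹

Biomass mass balance (decay neglected): V·X = Y·Q·(S₀ − S)·θ_c, so V = 0.444 × 1430 × (3070 − 7.79) × 7.46 / 3130 = 4634 m³.
F/M = Q·S₀ / (V·X) = 1430 × 3070 / (4634 × 3130) = 0.3027 g BOD₅·(g VSS·d)⁻¹.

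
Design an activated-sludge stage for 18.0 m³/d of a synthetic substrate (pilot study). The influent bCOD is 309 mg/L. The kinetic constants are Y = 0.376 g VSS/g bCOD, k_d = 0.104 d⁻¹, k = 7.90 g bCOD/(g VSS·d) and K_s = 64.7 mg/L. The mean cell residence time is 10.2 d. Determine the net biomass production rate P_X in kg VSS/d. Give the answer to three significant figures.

P_X ≈ 0.999 kg VSS/d

From the Monod/SRT balance for a CMAS, S = K_s·(1+k_d θ_c)/[θ_c·(Y k − k_d) − 1] = 64.7 × (1 + 0.104 × 10.2) / [10.2 × (0.376 × 7.90 − 0.104) − 1] = 133.3 / 28.24 = 4.722 mg/L.
Observed yield with endogenous decay: Y_obs = Y / (1 + k_d·θ_c) = 0.376 / (1 + 0.104 × 10.2) = 0.376 / 2.061 = 0.1825 g VSS/g bCOD.
Substrate removed = Q·(S₀ − S) = 18.0 m³/d × (309 − 4.72) g/m³ = 5.48×10^3 g/d = 5.477 kg/d.
So the net sludge growth is P_X = 0.1825 × 5.477 = 0.9993 kg VSS/d.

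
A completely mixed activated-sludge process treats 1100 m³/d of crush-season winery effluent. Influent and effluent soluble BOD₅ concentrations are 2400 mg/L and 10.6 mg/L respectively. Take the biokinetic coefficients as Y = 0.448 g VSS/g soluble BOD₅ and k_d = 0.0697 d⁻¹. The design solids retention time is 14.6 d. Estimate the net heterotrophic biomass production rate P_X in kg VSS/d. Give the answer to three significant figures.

Y_obs = Y / (1 + k_d θ_c) = 0.448 / (1 + 0.0697 × 14.6) = 0.448 / 2.018 = 0.2220.
Q·(S₀ − S) = 1100 × (2400 − 10.6) × 10⁻³ = 2628 kg/d removed.
P_X = Y_obs · Q(S₀ − S) = 0.2220 × 2628 = 583.6 kg VSS/d.

P_X ≈ 584 kg VSS/d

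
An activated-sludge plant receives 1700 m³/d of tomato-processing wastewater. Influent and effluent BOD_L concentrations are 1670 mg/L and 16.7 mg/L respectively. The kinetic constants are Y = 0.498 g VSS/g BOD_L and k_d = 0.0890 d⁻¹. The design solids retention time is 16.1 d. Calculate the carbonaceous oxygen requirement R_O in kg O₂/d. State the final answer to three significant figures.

R_O ≈ 1990 kg O₂/d

Correct the yield for decay: Y_obs = Y/(1 + k_d θ_c) = 0.498 / (1 + 0.0890 × 16.1) = 0.498 / 2.433 = 0.2047.
Q·(S₀ − S) = 1700 × (1670 − 16.7) × 10⁻³ = 2811 kg/d removed.
P_X = Y_obs·Q·(S₀ − S) = 0.2047 × 2811 = 575.3 kg VSS/d.
R_O = Q·ΔS − 1.42 P_X = 2811 − 816.9 = 1994 kg O₂/d.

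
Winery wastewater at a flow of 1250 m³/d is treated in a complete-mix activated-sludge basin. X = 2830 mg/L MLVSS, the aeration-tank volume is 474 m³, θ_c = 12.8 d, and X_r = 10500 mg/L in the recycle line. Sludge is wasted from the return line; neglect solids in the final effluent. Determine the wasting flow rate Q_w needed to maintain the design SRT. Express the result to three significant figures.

θ_c = V·X/(Q_w·X_r) when wasting from the recycle, so Q_w = V·X/(θ_c·X_r) = 474.0 × 2830 / (12.8 × 10500) = 9.981 m³/d.

Q_w ≈ 9.98 m³/d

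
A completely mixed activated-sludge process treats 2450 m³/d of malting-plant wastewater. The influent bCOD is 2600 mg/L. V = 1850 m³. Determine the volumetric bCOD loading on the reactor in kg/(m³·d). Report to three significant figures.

L_v ≈ 3.44 kg bCOD/(m³·d)

L_v = Q S₀ / V = 2450 × 2600 × 10⁻³ / 1850 = 3.443 kg/(m³·d).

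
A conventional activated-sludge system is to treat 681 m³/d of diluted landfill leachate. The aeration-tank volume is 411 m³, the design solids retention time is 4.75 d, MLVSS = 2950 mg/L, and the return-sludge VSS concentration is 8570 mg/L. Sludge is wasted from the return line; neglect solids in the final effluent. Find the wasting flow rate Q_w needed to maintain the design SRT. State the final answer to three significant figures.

θ_c = V·X/(Q_w·X_r) when wasting from the recycle, so Q_w = V·X/(θ_c·X_r) = 411.0 × 2950 / (4.75 × 8570) = 29.78 m³/d.

Q_w ≈ 29.8 m³/d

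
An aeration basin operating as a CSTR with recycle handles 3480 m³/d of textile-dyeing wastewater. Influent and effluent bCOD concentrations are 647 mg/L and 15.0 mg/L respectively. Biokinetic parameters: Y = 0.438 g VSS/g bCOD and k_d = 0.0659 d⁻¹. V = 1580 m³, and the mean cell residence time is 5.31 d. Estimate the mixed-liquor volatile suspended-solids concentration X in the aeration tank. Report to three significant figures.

X ≈ 2400 mg/L

X = Y·Q·ΔS·θ_c / [V·(1 + k_d θ_c)] = 0.438 × 3480 × (647 − 15.0) × 5.31 / [1580 × (1 + 0.0659 × 5.31)] = 2398 mg/L.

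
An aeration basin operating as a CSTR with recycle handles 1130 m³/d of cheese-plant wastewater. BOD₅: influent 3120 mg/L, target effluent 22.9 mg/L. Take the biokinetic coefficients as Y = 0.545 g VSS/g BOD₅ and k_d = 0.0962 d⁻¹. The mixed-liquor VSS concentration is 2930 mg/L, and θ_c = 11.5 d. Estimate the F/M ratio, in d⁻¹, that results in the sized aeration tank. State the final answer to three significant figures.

F/M ≈ 0.339 d⁻¹

Rearranging the biomass balance for a CMAS with decay, V = Y·Q·ΔS·θ_c / [X·(1+k_d θ_c)] = 0.545 × 1130 × (3120 − 22.9) × 11.5 / [2930 × (1 + 0.0962 × 11.5)] = 2.19×10^7 / 6171 = 3554 m³.
Food-to-microorganism ratio F/M = Q S₀ / (V X) = 1130 × 3120 / (3554 × 2930) = 0.3386 d⁻¹.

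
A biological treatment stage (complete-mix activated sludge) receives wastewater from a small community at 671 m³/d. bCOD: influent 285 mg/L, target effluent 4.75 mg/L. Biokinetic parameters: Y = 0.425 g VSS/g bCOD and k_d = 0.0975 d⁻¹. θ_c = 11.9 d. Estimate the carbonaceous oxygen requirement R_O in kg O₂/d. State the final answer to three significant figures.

Observed yield with endogenous decay: Y_obs = Y / (1 + k_d·θ_c) = 0.425 / (1 + 0.0975 × 11.9) = 0.425 / 2.160 = 0.1967 g VSS/g bCOD.
Substrate removed = Q·(S₀ − S) = 671 m³/d × (285 − 4.75) g/m³ = 1.88×10^5 g/d = 188.0 kg/d.
Biomass synthesised: P_X = Y_obs × 188.0 = 37.00 kg VSS/d.
R_O = Q·ΔS − 1.42 P_X = 188.0 − 52.53 = 135.5 kg O₂/d.

R_O ≈ 136 kg O₂/d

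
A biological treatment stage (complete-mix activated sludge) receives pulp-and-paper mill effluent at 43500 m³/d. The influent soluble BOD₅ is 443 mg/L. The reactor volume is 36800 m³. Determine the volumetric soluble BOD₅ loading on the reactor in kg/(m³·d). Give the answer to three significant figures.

L_v ≈ 0.524 kg soluble BOD₅/(m³·d)

L_v = Q S₀ / V = 43500 × 443 × 10⁻³ / 36800 = 0.5237 kg/(m³·d).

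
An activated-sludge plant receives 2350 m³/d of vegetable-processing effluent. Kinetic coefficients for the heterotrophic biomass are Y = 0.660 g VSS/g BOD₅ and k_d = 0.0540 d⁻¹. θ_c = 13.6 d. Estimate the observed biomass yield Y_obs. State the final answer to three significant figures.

Y_obs ≈ 0.381 g VSS/g BOD₅

Y_obs = Y / (1 + k_d θ_c) = 0.660 / (1 + 0.0540 × 13.6) = 0.660 / 1.734 = 0.3805.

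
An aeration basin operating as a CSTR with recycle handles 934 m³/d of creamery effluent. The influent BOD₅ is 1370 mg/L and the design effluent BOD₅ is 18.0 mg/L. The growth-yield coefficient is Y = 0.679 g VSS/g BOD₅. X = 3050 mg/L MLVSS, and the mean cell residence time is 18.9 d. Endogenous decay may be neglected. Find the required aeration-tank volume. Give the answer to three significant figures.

V ≈ 5310 m³

With k_d = 0 the design equation reduces to V = Y Q (S₀−S) θ_c / X = 0.679 × 934 × (1370 − 18.0) × 18.9 / 3050 = 5313 m³.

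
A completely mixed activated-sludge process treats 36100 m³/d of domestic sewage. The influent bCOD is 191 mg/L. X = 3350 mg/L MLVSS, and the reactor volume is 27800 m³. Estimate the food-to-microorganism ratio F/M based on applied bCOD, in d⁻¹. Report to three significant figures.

F/M ≈ 0.0740 d⁻¹

Food-to-microorganism ratio F/M = Q S₀ / (V X) = 36100 × 191 / (27800 × 3350) = 0.07404 d⁻¹.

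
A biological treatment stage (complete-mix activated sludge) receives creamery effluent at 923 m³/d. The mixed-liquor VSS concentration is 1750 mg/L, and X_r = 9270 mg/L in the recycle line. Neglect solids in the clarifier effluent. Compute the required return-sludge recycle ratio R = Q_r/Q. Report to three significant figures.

R ≈ 0.233

Mass balance around the secondary clarifier (neglecting effluent solids): R = X / (X_r − X) = 1750 / (9270 − 1750) = 0.2327.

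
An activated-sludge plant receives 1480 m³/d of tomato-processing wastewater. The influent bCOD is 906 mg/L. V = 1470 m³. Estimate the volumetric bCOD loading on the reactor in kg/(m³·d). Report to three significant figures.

L_v ≈ 0.912 kg bCOD/(m³·d)

Volumetric loading L_v = Q·S₀ / V = 1480 × 906 g/m³ / 1470 m³ = 912.2 g/(m³·d) = 0.9122 kg bCOD/(m³·d).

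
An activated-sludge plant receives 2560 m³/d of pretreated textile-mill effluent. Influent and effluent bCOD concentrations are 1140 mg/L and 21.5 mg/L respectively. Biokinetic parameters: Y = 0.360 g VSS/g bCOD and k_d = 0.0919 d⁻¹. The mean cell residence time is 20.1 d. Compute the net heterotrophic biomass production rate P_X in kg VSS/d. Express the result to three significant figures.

P_X ≈ 362 kg VSS/d

Observed yield with endogenous decay: Y_obs = Y / (1 + k_d·θ_c) = 0.360 / (1 + 0.0919 × 20.1) = 0.360 / 2.847 = 0.1264 g VSS/g bCOD.
ΔS = 1140 − 21.5 = 1118 mg/L, so the substrate removal rate is 2560 × 1118/1000 = 2863 kg bCOD/d.
P_X = Y_obs · Q(S₀ − S) = 0.1264 × 2863 = 362.0 kg VSS/d.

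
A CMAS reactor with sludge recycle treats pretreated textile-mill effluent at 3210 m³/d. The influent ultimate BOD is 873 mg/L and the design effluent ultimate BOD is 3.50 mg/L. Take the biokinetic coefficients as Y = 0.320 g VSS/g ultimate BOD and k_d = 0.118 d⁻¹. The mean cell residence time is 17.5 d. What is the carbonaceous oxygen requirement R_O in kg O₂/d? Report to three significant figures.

The observed yield is Y_obs = Y/(1 + k_d·θ_c) = 0.320 / (1 + 0.118 × 17.5) = 0.320 / 3.065 = 0.1044 g VSS per g ultimate BOD removed.
Mass of ultimate BOD removed per day: Q(S₀ − S) = 3210 × 869.5 g/m³ = 2791 kg/d.
P_X = Y_obs·Q·(S₀ − S) = 0.1044 × 2791 = 291.4 kg VSS/d.
R_O = Q·(S₀ − S) − 1.42·P_X = 2791 − 1.42 × 291.4 = 2377 kg O₂/d.

R_O ≈ 2380 kg O₂/d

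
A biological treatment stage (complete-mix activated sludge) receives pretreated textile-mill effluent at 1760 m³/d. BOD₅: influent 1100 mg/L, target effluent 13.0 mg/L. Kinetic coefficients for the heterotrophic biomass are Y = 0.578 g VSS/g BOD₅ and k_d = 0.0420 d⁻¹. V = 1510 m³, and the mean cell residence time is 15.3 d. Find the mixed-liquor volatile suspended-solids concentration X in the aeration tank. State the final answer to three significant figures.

From V·X·(1 + k_d·θ_c) = Y·Q·(S₀ − S)·θ_c: X = 0.578 × 1760 × (1100 − 13.0) × 15.3 / [1510 × (1 + 0.0420 × 15.3)] = 6821 mg/L.

X ≈ 6820 mg/L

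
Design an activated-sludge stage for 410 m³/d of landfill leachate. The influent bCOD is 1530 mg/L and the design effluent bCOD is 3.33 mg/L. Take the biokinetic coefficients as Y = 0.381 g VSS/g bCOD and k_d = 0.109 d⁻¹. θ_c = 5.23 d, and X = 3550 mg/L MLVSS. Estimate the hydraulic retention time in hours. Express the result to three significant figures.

τ ≈ 13.1 h

From the SRT design equation V = Y Q (S₀−S) θ_c / [X (1 + k_d θ_c)] = 0.381 × 410 × (1530 − 3.33) × 5.23 / [3550 × (1 + 0.109 × 5.23)] = 1.25×10^6 / 5574 = 223.8 m³.
Hydraulic retention time τ = V/Q = 223.8 / 410 = 0.5458 d = 13.10 h.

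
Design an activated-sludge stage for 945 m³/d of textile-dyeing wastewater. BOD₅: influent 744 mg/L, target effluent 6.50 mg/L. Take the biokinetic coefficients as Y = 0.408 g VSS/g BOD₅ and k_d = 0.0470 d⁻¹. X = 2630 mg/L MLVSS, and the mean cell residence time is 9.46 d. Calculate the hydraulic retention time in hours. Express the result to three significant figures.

Steady-state biomass mass balance: V·X·(1 + k_d·θ_c) = Y·Q·(S₀ − S)·θ_c, so V = 0.408 × 945 × (744 − 6.50) × 9.46 / [2630 × (1 + 0.0470 × 9.46)] = 2.69×10^6 / 3799 = 708.0 m³.
τ = V/Q = 708.0/945 = 0.7492 d, or 17.98 h.

τ ≈ 18.0 h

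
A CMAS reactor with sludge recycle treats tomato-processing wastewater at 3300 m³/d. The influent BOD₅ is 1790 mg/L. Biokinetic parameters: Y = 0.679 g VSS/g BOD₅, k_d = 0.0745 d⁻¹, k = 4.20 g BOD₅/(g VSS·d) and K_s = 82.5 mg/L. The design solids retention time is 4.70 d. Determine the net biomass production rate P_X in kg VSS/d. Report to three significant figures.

P_X ≈ 2960 kg VSS/d

Effluent substrate depends only on kinetics and SRT: S = K_s(1 + k_d θ_c) / [θ_c(Yk − k_d) − 1] = 82.5 × (1 + 0.0745 × 4.70) / [4.70 × (0.679 × 4.20 − 0.0745) − 1] = 111.4 / 12.05 = 9.241 mg/L.
Correct the yield for decay: Y_obs = Y/(1 + k_d θ_c) = 0.679 / (1 + 0.0745 × 4.70) = 0.679 / 1.350 = 0.5029.
Q·(S₀ − S) = 3300 × (1790 − 9.24) × 10⁻³ = 5877 kg/d removed.
Net biomass production P_X = Y_obs × Q·(S₀ − S) = 0.5029 × 5877 = 2955 kg VSS/d.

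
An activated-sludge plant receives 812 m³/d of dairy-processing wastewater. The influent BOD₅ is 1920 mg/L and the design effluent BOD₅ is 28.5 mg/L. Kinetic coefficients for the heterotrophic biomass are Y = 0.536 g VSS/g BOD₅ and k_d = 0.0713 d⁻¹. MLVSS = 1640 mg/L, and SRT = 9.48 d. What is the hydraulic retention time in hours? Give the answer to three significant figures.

τ ≈ 83.9 h

Steady-state biomass mass balance: V·X·(1 + k_d·θ_c) = Y·Q·(S₀ − S)·θ_c, so V = 0.536 × 812 × (1920 − 28.5) × 9.48 / [1640 × (1 + 0.0713 × 9.48)] = 7.8×10^6 / 2749 = 2839 m³.
τ = V/Q = 2839/812 = 3.497 d, or 83.93 h.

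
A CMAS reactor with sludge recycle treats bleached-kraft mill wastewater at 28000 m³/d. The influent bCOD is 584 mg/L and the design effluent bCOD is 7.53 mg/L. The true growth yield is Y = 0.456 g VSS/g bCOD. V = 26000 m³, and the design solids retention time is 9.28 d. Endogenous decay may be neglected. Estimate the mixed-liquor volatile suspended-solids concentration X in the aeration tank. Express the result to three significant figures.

From V·X = Y·Q·(S₀ − S)·θ_c (decay neglected): X = 0.456 × 28000 × (584 − 7.53) × 9.28 / 26000 = 2627 mg/L.

X ≈ 2630 mg/L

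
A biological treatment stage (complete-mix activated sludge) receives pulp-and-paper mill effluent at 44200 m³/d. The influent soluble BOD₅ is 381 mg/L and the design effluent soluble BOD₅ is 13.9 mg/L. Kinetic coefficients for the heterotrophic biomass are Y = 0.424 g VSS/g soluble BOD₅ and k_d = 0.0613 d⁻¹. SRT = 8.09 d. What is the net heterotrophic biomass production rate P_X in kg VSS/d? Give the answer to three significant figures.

Y_obs = Y / (1 + k_d θ_c) = 0.424 / (1 + 0.0613 × 8.09) = 0.424 / 1.496 = 0.2834.
Mass of soluble BOD₅ removed per day: Q(S₀ − S) = 44200 × 367.1 g/m³ = 16226 kg/d.
P_X = Y_obs · Q(S₀ − S) = 0.2834 × 16226 = 4599 kg VSS/d.

P_X ≈ 4600 kg VSS/d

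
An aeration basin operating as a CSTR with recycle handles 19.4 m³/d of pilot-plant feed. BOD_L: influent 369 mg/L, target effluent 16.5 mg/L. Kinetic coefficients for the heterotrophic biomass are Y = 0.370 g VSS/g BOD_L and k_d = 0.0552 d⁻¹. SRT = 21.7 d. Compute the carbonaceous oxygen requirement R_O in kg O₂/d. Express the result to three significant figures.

Observed yield with endogenous decay: Y_obs = Y / (1 + k_d·θ_c) = 0.370 / (1 + 0.0552 × 21.7) = 0.370 / 2.198 = 0.1683 g VSS/g BOD_L.
ΔS = 369 − 16.5 = 352.5 mg/L, so the substrate removal rate is 19.4 × 352.5/1000 = 6.838 kg BOD_L/d.
Biomass synthesised: P_X = Y_obs × 6.838 = 1.151 kg VSS/d.
R_O = Q·(S₀ − S) − 1.42·P_X = 6.838 − 1.42 × 1.151 = 5.204 kg O₂/d.

R_O ≈ 5.20 kg O₂/d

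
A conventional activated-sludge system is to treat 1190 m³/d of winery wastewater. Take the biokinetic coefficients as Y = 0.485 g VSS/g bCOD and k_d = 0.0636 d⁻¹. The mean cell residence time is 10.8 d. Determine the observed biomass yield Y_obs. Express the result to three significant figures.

Y_obs ≈ 0.288 g VSS/g bCOD

The observed yield is Y_obs = Y/(1 + k_d·θ_c) = 0.485 / (1 + 0.0636 × 10.8) = 0.485 / 1.687 = 0.2875 g VSS per g bCOD removed.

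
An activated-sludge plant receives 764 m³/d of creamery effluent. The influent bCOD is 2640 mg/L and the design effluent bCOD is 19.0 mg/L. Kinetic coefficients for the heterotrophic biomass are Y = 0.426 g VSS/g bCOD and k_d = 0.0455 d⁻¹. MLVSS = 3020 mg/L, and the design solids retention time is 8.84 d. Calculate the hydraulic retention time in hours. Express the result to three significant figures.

τ ≈ 55.9 h

Steady-state biomass mass balance: V·X·(1 + k_d·θ_c) = Y·Q·(S₀ − S)·θ_c, so V = 0.426 × 764 × (2640 − 19.0) × 8.84 / [3020 × (1 + 0.0455 × 8.84)] = 7.54×10^6 / 4235 = 1781 m³.
Hydraulic retention time τ = V/Q = 1781 / 764 = 2.331 d = 55.94 h.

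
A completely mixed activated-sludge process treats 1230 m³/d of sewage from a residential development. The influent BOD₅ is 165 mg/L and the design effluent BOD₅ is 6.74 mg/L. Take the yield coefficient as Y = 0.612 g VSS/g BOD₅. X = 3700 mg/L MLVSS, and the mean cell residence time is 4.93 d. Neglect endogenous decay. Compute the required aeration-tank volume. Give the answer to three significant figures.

With k_d = 0 the design equation reduces to V = Y Q (S₀−S) θ_c / X = 0.612 × 1230 × (165 − 6.74) × 4.93 / 3700 = 158.7 m³.

V ≈ 159 m³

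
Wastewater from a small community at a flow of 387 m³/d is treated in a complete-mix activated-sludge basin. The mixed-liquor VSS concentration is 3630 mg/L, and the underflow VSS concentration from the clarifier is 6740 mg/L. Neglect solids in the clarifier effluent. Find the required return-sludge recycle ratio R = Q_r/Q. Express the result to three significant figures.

Mass balance around the secondary clarifier (neglecting effluent solids): R = X / (X_r − X) = 3630 / (6740 − 3630) = 1.167.

R ≈ 1.17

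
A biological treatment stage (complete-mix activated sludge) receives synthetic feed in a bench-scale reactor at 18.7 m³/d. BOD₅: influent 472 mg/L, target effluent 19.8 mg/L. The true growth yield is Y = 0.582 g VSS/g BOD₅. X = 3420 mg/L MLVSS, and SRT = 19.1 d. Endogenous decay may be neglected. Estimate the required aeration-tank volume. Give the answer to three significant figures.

V ≈ 27.5 m³

Biomass mass balance (decay neglected): V·X = Y·Q·(S₀ − S)·θ_c, so V = 0.582 × 18.7 × (472 − 19.8) × 19.1 / 3420 = 27.49 m³.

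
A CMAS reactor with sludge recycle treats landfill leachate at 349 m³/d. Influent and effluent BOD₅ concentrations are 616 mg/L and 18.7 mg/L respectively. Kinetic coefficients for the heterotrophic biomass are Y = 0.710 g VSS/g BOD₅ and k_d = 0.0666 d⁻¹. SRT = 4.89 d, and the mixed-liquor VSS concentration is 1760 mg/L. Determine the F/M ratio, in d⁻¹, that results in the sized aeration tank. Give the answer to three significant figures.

F/M ≈ 0.394 d⁻¹

From the SRT design equation V = Y Q (S₀−S) θ_c / [X (1 + k_d θ_c)] = 0.710 × 349 × (616 − 18.7) × 4.89 / [1760 × (1 + 0.0666 × 4.89)] = 7.24×10^5 / 2333 = 310.2 m³.
F/M = Q·S₀ / (V·X) = 349 × 616 / (310.2 × 1760) = 0.3938 g BOD₅·(g VSS·d)⁻¹.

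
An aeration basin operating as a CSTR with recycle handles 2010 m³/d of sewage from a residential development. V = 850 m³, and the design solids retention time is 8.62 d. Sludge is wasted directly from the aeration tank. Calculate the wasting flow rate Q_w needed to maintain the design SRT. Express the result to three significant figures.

With mixed-liquor wasting, θ_c = V/Q_w, so Q_w = V/θ_c = 850.0/8.62 = 98.61 m³/d.

Q_w ≈ 98.6 m³/d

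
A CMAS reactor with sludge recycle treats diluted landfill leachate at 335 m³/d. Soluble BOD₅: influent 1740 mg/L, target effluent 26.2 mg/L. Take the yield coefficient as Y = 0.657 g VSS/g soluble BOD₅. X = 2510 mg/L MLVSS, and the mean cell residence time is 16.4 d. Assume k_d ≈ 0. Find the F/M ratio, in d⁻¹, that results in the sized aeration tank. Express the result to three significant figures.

F/M ≈ 0.0942 d⁻¹

Biomass mass balance (decay neglected): V·X = Y·Q·(S₀ − S)·θ_c, so V = 0.657 × 335 × (1740 − 26.2) × 16.4 / 2510 = 2465 m³.
F/M = Q·S₀ / (V·X) = 335 × 1740 / (2465 × 2510) = 0.09423 g soluble BOD₅·(g VSS·d)⁻¹.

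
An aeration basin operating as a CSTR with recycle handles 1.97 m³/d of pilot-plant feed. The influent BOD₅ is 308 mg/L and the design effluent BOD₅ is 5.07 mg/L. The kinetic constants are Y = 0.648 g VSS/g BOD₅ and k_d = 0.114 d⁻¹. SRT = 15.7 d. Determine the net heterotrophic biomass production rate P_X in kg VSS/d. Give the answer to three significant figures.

Y_obs = Y / (1 + k_d θ_c) = 0.648 / (1 + 0.114 × 15.7) = 0.648 / 2.790 = 0.2323.
Q·(S₀ − S) = 1.97 × (308 − 5.07) × 10⁻³ = 0.5968 kg/d removed.
Net biomass production P_X = Y_obs × Q·(S₀ − S) = 0.2323 × 0.5968 = 0.1386 kg VSS/d.

P_X ≈ 0.139 kg VSS/d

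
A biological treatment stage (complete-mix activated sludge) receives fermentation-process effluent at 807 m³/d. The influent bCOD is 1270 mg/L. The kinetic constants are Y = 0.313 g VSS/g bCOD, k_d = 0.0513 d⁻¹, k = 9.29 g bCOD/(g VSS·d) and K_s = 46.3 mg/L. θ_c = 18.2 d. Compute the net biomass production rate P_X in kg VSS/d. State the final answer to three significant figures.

For a completely mixed reactor with recycle the Lawrence–McCarty relation gives S = K_s·(1 + k_d·θ_c) / [θ_c·(Y·k − k_d) − 1] = 46.3 × (1 + 0.0513 × 18.2) / [18.2 × (0.313 × 9.29 − 0.0513) − 1] = 89.53 / 50.99 = 1.756 mg/L.
Observed yield with endogenous decay: Y_obs = Y / (1 + k_d·θ_c) = 0.313 / (1 + 0.0513 × 18.2) = 0.313 / 1.934 = 0.1619 g VSS/g bCOD.
Substrate removed = Q·(S₀ − S) = 807 m³/d × (1270 − 1.76) g/m³ = 1.02×10^6 g/d = 1023 kg/d.
Biomass produced: P_X = Y_obs·Q·ΔS = 0.1619 × 1023 ≈ 165.7 kg VSS/d.

P_X ≈ 166 kg VSS/d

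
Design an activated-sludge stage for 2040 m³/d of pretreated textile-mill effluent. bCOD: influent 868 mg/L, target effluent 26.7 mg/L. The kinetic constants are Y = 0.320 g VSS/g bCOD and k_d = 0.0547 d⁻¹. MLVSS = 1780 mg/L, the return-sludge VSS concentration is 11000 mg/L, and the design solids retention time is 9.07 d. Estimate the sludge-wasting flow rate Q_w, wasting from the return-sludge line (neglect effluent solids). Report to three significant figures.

Q_w ≈ 33.4 m³/d

Rearranging the biomass balance for a CMAS with decay, V = Y·Q·ΔS·θ_c / [X·(1+k_d θ_c)] = 0.320 × 2040 × (868 − 26.7) × 9.07 / [1780 × (1 + 0.0547 × 9.07)] = 4.98×10^6 / 2663 = 1870 m³.
Q_w = (V·X)/(θ_c X_r) = 1870 × 1780 / (9.07 × 11000) = 33.37 m³/d.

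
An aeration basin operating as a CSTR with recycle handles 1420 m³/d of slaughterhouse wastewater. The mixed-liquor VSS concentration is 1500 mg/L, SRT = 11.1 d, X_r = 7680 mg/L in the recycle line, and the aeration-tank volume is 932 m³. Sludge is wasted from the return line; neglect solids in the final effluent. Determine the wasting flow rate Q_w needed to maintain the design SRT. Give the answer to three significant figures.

Q_w = (V·X)/(θ_c X_r) = 932.0 × 1500 / (11.1 × 7680) = 16.40 m³/d.

Q_w ≈ 16.4 m³/d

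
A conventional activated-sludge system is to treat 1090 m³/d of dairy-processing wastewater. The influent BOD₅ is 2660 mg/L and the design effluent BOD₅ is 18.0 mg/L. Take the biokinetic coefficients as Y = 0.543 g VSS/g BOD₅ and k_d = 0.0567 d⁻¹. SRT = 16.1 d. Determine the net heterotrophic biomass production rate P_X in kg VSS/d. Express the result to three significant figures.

P_X ≈ 817 kg VSS/d

Y_obs = Y / (1 + k_d θ_c) = 0.543 / (1 + 0.0567 × 16.1) = 0.543 / 1.913 = 0.2839.
Substrate removed = Q·(S₀ − S) = 1090 m³/d × (2660 − 18.0) g/m³ = 2.88×10^6 g/d = 2880 kg/d.
Biomass produced: P_X = Y_obs·Q·ΔS = 0.2839 × 2880 ≈ 817.5 kg VSS/d.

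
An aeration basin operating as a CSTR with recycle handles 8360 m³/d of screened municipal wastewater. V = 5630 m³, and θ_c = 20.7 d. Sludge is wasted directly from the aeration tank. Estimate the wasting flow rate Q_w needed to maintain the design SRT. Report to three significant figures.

For wasting at MLVSS concentration, Q_w = V/θ_c = 5630/20.7 = 272.0 m³/d.

Q_w ≈ 272 m³/d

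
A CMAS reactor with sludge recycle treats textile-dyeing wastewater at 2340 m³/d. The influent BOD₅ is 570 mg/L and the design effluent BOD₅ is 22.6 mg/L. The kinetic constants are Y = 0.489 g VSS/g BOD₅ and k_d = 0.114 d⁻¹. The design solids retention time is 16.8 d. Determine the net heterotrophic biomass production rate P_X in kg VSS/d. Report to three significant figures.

Observed yield with endogenous decay: Y_obs = Y / (1 + k_d·θ_c) = 0.489 / (1 + 0.114 × 16.8) = 0.489 / 2.915 = 0.1677 g VSS/g BOD₅.
Mass of BOD₅ removed per day: Q(S₀ − S) = 2340 × 547.4 g/m³ = 1281 kg/d.
Biomass produced: P_X = Y_obs·Q·ΔS = 0.1677 × 1281 ≈ 214.9 kg VSS/d.

P_X ≈ 215 kg VSS/d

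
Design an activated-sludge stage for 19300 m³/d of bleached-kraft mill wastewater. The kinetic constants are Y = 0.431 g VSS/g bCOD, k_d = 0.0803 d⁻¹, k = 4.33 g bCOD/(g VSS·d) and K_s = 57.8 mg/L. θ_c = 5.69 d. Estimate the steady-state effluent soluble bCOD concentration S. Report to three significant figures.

From the Monod/SRT balance for a CMAS, S = K_s·(1+k_d θ_c)/[θ_c·(Y k − k_d) − 1] = 57.8 × (1 + 0.0803 × 5.69) / [5.69 × (0.431 × 4.33 − 0.0803) − 1] = 84.21 / 9.162 = 9.191 mg/L.

S ≈ 9.19 mg/L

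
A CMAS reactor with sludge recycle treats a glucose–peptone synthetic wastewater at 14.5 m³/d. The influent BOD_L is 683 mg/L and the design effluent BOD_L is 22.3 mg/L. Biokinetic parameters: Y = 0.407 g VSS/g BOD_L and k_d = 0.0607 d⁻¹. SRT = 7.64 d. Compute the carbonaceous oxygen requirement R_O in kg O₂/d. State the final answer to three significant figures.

R_O ≈ 5.80 kg O₂/d

Observed yield with endogenous decay: Y_obs = Y / (1 + k_d·θ_c) = 0.407 / (1 + 0.0607 × 7.64) = 0.407 / 1.464 = 0.2781 g VSS/g BOD_L.
ΔS = 683 − 22.3 = 660.7 mg/L, so the substrate removal rate is 14.5 × 660.7/1000 = 9.580 kg BOD_L/d.
P_X = Y_obs·Q·(S₀ − S) = 0.2781 × 9.580 = 2.664 kg VSS/d.
Carbonaceous O₂ demand = substrate oxidised − cell-mass equivalent = 9.580 − 1.42 × 2.664 = 5.798 kg O₂/d.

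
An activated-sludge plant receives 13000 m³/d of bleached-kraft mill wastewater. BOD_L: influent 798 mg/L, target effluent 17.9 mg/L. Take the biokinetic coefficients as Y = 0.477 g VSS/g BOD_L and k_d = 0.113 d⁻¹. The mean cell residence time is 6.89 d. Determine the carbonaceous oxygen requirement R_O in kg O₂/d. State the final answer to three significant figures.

R_O ≈ 6280 kg O₂/d

The observed yield is Y_obs = Y/(1 + k_d·θ_c) = 0.477 / (1 + 0.113 × 6.89) = 0.477 / 1.779 = 0.2682 g VSS per g BOD_L removed.
Substrate removed = Q·(S₀ − S) = 13000 m³/d × (798 − 17.9) g/m³ = 1.01×10^7 g/d = 10141 kg/d.
P_X = Y_obs·Q·(S₀ − S) = 0.2682 × 10141 = 2720 kg VSS/d.
R_O = Q·ΔS − 1.42 P_X = 10141 − 3862 = 6279 kg O₂/d.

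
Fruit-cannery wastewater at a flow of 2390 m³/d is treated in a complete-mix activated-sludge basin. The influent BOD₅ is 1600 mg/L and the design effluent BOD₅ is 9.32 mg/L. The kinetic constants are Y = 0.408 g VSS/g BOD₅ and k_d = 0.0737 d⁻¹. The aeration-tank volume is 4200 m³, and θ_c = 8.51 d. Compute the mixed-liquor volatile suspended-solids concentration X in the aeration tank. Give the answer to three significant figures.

X ≈ 1930 mg/L

X = Y·Q·ΔS·θ_c / [V·(1 + k_d θ_c)] = 0.408 × 2390 × (1600 − 9.32) × 8.51 / [4200 × (1 + 0.0737 × 8.51)] = 1931 mg/L.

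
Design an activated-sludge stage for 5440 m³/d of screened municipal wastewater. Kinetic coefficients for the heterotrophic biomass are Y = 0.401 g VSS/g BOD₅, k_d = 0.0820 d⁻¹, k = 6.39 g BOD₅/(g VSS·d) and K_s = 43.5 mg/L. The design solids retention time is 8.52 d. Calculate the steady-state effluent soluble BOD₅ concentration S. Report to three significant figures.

From the Monod/SRT balance for a CMAS, S = K_s·(1+k_d θ_c)/[θ_c·(Y k − k_d) − 1] = 43.5 × (1 + 0.0820 × 8.52) / [8.52 × (0.401 × 6.39 − 0.0820) − 1] = 73.89 / 20.13 = 3.670 mg/L.

S ≈ 3.67 mg/L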